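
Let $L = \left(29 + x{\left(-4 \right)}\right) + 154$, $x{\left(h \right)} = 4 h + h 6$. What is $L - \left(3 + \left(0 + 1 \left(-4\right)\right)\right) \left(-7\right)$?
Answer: $136$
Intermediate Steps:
$x{\left(h \right)} = 10 h$ ($x{\left(h \right)} = 4 h + 6 h = 10 h$)
$L = 143$ ($L = \left(29 + 10 \left(-4\right)\right) + 154 = \left(29 - 40\right) + 154 = -11 + 154 = 143$)
$L - \left(3 + \left(0 + 1 \left(-4\right)\right)\right) \left(-7\right) = 143 - \left(3 + \left(0 + 1 \left(-4\right)\right)\right) \left(-7\right) = 143 - \left(3 + \left(0 - 4\right)\right) \left(-7\right) = 143 - \left(3 - 4\right) \left(-7\right) = 143 - \left(-1\right) \left(-7\right) = 143 - 7 = 136$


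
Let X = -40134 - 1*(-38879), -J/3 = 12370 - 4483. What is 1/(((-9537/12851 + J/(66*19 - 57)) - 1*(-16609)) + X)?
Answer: 1709183/26207742082 ≈ 6.5217e-5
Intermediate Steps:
J = -23661 (J = -3*(12370 - 4483) = -3*7887 = -23661)
X = -1255 (X = -40134 + 38879 = -1255)
1/(((-9537/12851 + J/(66*19 - 57)) - 1*(-16609)) + X) = 1/(((-9537/12851 - 23661/(66*19 - 57)) - 1*(-16609)) - 1255) = 1/(((-9537*1/12851 - 23661/(1254 - 57)) + 16609) - 1255) = 1/(((-9537/12851 - 23661/1197) + 16609) - 1255) = 1/(((-9537/12851 - 23661*1/1197) + 16609) - 1255) = 1/(((-9537/12851 - 2629/133) + 16609) - 1255) = 1/((-35053700/1709183 + 16609) - 1255) = 1/(28352766747/1709183 - 1255) = 1/(26207742082/1709183) = 1709183/26207742082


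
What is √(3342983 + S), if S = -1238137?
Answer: √2104846 ≈ 1450.8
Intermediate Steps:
√(3342983 + S) = √(3342983 - 1238137) = √2104846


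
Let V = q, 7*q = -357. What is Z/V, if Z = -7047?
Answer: 2349/17 ≈ 138.18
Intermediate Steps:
q = -51 (q = (1/7)*(-357) = -51)
V = -51
Z/V = -7047/(-51) = -7047*(-1/51) = 2349/17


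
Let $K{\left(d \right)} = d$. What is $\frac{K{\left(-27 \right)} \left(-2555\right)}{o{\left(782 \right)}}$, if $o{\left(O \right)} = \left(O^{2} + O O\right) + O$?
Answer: $\frac{13797}{244766} \approx 0.056368$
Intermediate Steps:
$o{\left(O \right)} = O + 2 O^{2}$ ($o{\left(O \right)} = \left(O^{2} + O^{2}\right) + O = 2 O^{2} + O = O + 2 O^{2}$)
$\frac{K{\left(-27 \right)} \left(-2555\right)}{o{\left(782 \right)}} = \frac{\left(-27\right) \left(-2555\right)}{782 \left(1 + 2 \cdot 782\right)} = \frac{68985}{782 \left(1 + 1564\right)} = \frac{68985}{782 \cdot 1565} = \frac{68985}{1223830} = 68985 \cdot \frac{1}{1223830} = \frac{13797}{244766}$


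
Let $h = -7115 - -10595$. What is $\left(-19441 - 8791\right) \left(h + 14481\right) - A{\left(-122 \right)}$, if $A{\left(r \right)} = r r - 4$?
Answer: $-507089832$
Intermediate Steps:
$h = 3480$ ($h = -7115 + 10595 = 3480$)
$A{\left(r \right)} = -4 + r^{2}$ ($A{\left(r \right)} = r^{2} - 4 = -4 + r^{2}$)
$\left(-19441 - 8791\right) \left(h + 14481\right) - A{\left(-122 \right)} = \left(-19441 - 8791\right) \left(3480 + 14481\right) - \left(-4 + \left(-122\right)^{2}\right) = \left(-28232\right) 17961 - \left(-4 + 14884\right) = -507074952 - 14880 = -507089832$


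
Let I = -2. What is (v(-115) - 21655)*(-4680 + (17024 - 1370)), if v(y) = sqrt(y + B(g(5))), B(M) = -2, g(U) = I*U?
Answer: -237641970 + 32922*I*sqrt(13) ≈ -2.3764e+8 + 1.187e+5*I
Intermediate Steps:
g(U) = -2*U
v(y) = sqrt(-2 + y) (v(y) = sqrt(y - 2) = sqrt(-2 + y))
(v(-115) - 21655)*(-4680 + (17024 - 1370)) = (sqrt(-2 - 115) - 21655)*(-4680 + (17024 - 1370)) = (sqrt(-117) - 21655)*(-4680 + 15654) = (3*I*sqrt(13) - 21655)*10974 = (-21655 + 3*I*sqrt(13))*10974 = -237641970 + 32922*I*sqrt(13)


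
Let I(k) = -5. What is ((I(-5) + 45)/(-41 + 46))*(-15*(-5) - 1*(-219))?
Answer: 2352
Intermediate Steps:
((I(-5) + 45)/(-41 + 46))*(-15*(-5) - 1*(-219)) = ((-5 + 45)/(-41 + 46))*(-15*(-5) - 1*(-219)) = (40/5)*(75 + 219) = (40*(⅕))*294 = 8*294 = 2352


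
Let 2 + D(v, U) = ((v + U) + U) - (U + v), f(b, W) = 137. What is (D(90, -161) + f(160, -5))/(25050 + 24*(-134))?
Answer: -13/10917 ≈ -0.0011908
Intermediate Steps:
D(v, U) = -2 + U (D(v, U) = -2 + (((v + U) + U) - (U + v)) = -2 + (((U + v) + U) + (-U - v)) = -2 + ((v + 2*U) + (-U - v)) = -2 + U)
(D(90, -161) + f(160, -5))/(25050 + 24*(-134)) = ((-2 - 161) + 137)/(25050 + 24*(-134)) = (-163 + 137)/(25050 - 3216) = -26/21834 = -26*1/21834 = -13/10917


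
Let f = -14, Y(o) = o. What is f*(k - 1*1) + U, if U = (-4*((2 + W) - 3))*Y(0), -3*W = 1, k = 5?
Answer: -56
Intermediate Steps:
W = -⅓ (W = -⅓*1 = -⅓ ≈ -0.33333)
U = 0 (U = -4*((2 - ⅓) - 3)*0 = -4*(5/3 - 3)*0 = -4*(-4/3)*0 = (16/3)*0 = 0)
f*(k - 1*1) + U = -14*(5 - 1*1) + 0 = -14*(5 - 1) + 0 = -14*4 + 0 = -56 + 0 = -56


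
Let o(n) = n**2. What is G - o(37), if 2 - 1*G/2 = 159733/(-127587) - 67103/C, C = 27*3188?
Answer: -2491008751507/1830363102 ≈ -1360.9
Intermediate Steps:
C = 86076
G = 14758335131/1830363102 (G = 4 - 2*(159733/(-127587) - 67103/86076) = 4 - 2*(159733*(-1/127587) - 67103*1/86076) = 4 - 2*(-159733/127587 - 67103/86076) = 4 - 2*(-7436882723/3660726204) = 4 + 7436882723/1830363102 = 14758335131/1830363102 ≈ 8.0631)
G - o(37) = 14758335131/1830363102 - 1*37**2 = 14758335131/1830363102 - 1*1369 = 14758335131/1830363102 - 1369 = -2491008751507/1830363102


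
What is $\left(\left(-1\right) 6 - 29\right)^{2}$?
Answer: $1225$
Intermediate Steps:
$\left(\left(-1\right) 6 - 29\right)^{2} = \left(-6 - 29\right)^{2} = \left(-35\right)^{2} = 1225$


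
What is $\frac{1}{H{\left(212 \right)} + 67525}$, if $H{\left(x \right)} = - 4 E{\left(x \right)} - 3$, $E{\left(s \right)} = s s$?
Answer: $- \frac{1}{112254} \approx -8.9084 \cdot 10^{-6}$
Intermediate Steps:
$E{\left(s \right)} = s^{2}$
$H{\left(x \right)} = -3 - 4 x^{2}$ ($H{\left(x \right)} = - 4 x^{2} - 3 = -3 - 4 x^{2}$)
$\frac{1}{H{\left(212 \right)} + 67525} = \frac{1}{\left(-3 - 4 \cdot 212^{2}\right) + 67525} = \frac{1}{\left(-3 - 179776\right) + 67525} = \frac{1}{-179779 + 67525} = \frac{1}{-112254} = - \frac{1}{112254}$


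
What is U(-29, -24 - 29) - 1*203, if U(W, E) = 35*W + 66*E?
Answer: -4716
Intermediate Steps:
U(-29, -24 - 29) - 1*203 = (35*(-29) + 66*(-24 - 29)) - 1*203 = (-1015 + 66*(-53)) - 203 = (-1015 - 3498) - 203 = -4513 - 203 = -4716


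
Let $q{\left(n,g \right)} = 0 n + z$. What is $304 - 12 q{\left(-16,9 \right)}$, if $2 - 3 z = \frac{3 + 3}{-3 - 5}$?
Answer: $293$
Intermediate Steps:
$z = \frac{11}{12}$ ($z = \frac{2}{3} - \frac{\left(3 + 3\right) \frac{1}{-3 - 5}}{3} = \frac{2}{3} - \frac{6 \frac{1}{-8}}{3} = \frac{2}{3} - \frac{6 \left(- \frac{1}{8}\right)}{3} = \frac{2}{3} - - \frac{1}{4} = \frac{2}{3} + \frac{1}{4} = \frac{11}{12} \approx 0.91667$)
$q{\left(n,g \right)} = \frac{11}{12}$ ($q{\left(n,g \right)} = 0 n + \frac{11}{12} = 0 + \frac{11}{12} = \frac{11}{12}$)
$304 - 12 q{\left(-16,9 \right)} = 304 - 11 = 293$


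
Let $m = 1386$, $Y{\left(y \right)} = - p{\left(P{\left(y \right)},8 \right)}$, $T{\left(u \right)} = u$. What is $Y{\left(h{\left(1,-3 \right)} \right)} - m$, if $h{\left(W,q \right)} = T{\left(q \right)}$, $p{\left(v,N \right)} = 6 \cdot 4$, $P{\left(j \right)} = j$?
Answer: $-1410$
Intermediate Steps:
$p{\left(v,N \right)} = 24$
$h{\left(W,q \right)} = q$
$Y{\left(y \right)} = -24$ ($Y{\left(y \right)} = \left(-1\right) 24 = -24$)
$Y{\left(h{\left(1,-3 \right)} \right)} - m = -24 - 1386 = -1410$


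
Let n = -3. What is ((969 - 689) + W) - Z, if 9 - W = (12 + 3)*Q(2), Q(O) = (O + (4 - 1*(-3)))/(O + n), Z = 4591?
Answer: -4167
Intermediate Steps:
Q(O) = (7 + O)/(-3 + O) (Q(O) = (O + (4 - 1*(-3)))/(O - 3) = (O + (4 + 3))/(-3 + O) = (O + 7)/(-3 + O) = (7 + O)/(-3 + O))
W = 144 (W = 9 - (12 + 3)*(7 + 2)/(-3 + 2) = 9 - 15*9/(-1) = 9 - 15*(-1*9) = 9 - 15*(-9) = 9 - 1*(-135) = 9 + 135 = 144)
((969 - 689) + W) - Z = ((969 - 689) + 144) - 1*4591 = (280 + 144) - 4591 = 424 - 4591 = -4167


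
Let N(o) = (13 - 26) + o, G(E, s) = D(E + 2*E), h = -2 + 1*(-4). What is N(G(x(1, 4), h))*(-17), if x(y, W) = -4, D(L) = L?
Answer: 425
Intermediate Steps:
h = -6 (h = -2 - 4 = -6)
G(E, s) = 3*E (G(E, s) = E + 2*E = 3*E)
N(o) = -13 + o
N(G(x(1, 4), h))*(-17) = (-13 + 3*(-4))*(-17) = (-13 - 12)*(-17) = -25*(-17) = 425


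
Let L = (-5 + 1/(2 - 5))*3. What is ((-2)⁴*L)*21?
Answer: -5376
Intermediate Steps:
L = -16 (L = (-5 + 1/(-3))*3 = (-5 - ⅓)*3 = -16/3*3 = -16)
((-2)⁴*L)*21 = ((-2)⁴*(-16))*21 = (16*(-16))*21 = -256*21 = -5376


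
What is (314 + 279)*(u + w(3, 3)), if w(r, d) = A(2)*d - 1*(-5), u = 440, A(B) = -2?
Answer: 260327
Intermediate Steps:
w(r, d) = 5 - 2*d (w(r, d) = -2*d - 1*(-5) = -2*d + 5 = 5 - 2*d)
(314 + 279)*(u + w(3, 3)) = (314 + 279)*(440 + (5 - 2*3)) = 593*(440 + (5 - 6)) = 593*(440 - 1) = 593*439 = 260327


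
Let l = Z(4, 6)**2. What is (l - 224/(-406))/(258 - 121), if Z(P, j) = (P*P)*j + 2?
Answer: 278532/3973 ≈ 70.106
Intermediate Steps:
Z(P, j) = 2 + j*P**2 (Z(P, j) = P**2*j + 2 = j*P**2 + 2 = 2 + j*P**2)
l = 9604 (l = (2 + 6*4**2)**2 = (2 + 6*16)**2 = (2 + 96)**2 = 98**2 = 9604)
(l - 224/(-406))/(258 - 121) = (9604 - 224/(-406))/(258 - 121) = (9604 - 224*(-1/406))/137 = (9604 + 16/29)*(1/137) = (278532/29)*(1/137) = 278532/3973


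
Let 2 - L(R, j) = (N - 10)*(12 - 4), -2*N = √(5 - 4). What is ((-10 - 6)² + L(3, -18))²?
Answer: 116964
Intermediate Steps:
N = -½ (N = -√(5 - 4)/2 = -√1/2 = -½*1 = -½ ≈ -0.50000)
L(R, j) = 86 (L(R, j) = 2 - (-½ - 10)*(12 - 4) = 2 - (-21)*8/2 = 2 - 1*(-84) = 2 + 84 = 86)
((-10 - 6)² + L(3, -18))² = ((-10 - 6)² + 86)² = ((-16)² + 86)² = (256 + 86)² = 342² = 116964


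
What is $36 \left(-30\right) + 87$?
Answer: $-993$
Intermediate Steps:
$36 \left(-30\right) + 87 = -1080 + 87 = -993$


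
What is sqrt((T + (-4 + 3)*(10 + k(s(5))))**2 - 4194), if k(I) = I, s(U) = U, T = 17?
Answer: I*sqrt(4190) ≈ 64.73*I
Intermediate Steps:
sqrt((T + (-4 + 3)*(10 + k(s(5))))**2 - 4194) = sqrt((17 + (-4 + 3)*(10 + 5))**2 - 4194) = sqrt((17 - 1*15)**2 - 4194) = sqrt((17 - 15)**2 - 4194) = sqrt(2**2 - 4194) = sqrt(4 - 4194) = sqrt(-4190) = I*sqrt(4190)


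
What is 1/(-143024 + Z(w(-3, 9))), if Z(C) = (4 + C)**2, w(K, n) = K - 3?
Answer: -1/143020 ≈ -6.9920e-6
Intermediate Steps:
w(K, n) = -3 + K
1/(-143024 + Z(w(-3, 9))) = 1/(-143024 + (4 + (-3 - 3))**2) = 1/(-143024 + (4 - 6)**2) = 1/(-143024 + (-2)**2) = 1/(-143024 + 4) = 1/(-143020) = -1/143020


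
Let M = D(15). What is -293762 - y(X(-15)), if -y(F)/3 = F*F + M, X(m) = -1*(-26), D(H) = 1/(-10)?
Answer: -2917343/10 ≈ -2.9173e+5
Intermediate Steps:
D(H) = -⅒
M = -⅒ ≈ -0.10000
X(m) = 26
y(F) = 3/10 - 3*F² (y(F) = -3*(F*F - ⅒) = -3*(F² - ⅒) = -3*(-⅒ + F²) = 3/10 - 3*F²)
-293762 - y(X(-15)) = -293762 - (3/10 - 3*26²) = -293762 - (3/10 - 3*676) = -293762 - (3/10 - 2028) = -293762 - 1*(-20277/10) = -293762 + 20277/10 = -2917343/10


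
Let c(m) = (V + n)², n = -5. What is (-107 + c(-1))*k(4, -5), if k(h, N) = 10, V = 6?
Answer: -1060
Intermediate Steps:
c(m) = 1 (c(m) = (6 - 5)² = 1² = 1)
(-107 + c(-1))*k(4, -5) = (-107 + 1)*10 = -106*10 = -1060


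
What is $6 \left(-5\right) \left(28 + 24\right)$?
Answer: $-1560$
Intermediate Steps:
$6 \left(-5\right) \left(28 + 24\right) = \left(-30\right) 52 = -1560$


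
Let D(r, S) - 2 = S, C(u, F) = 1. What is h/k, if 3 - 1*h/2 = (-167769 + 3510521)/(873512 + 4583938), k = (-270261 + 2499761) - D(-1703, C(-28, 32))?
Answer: 13029598/6083684201325 ≈ 2.1417e-6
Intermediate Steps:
D(r, S) = 2 + S
k = 2229497 (k = (-270261 + 2499761) - (2 + 1) = 2229500 - 1*3 = 2229500 - 3 = 2229497)
h = 13029598/2728725 (h = 6 - 2*(-167769 + 3510521)/(873512 + 4583938) = 6 - 6685504/5457450 = 6 - 2*1671376/2728725 = 6 - 3342752/2728725 = 13029598/2728725 ≈ 4.7750)
h/k = (13029598/2728725)/2229497 = (13029598/2728725)*(1/2229497) = 13029598/6083684201325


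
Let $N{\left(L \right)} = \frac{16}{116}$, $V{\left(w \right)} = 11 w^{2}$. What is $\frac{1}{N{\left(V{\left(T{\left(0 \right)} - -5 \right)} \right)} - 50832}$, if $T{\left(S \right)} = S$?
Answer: $- \frac{29}{1474124} \approx -1.9673 \cdot 10^{-5}$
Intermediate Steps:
$N{\left(L \right)} = \frac{4}{29}$ ($N{\left(L \right)} = 16 \cdot \frac{1}{116} = \frac{4}{29}$)
$\frac{1}{N{\left(V{\left(T{\left(0 \right)} - -5 \right)} \right)} - 50832} = \frac{1}{\frac{4}{29} - 50832} = \frac{1}{- \frac{1474124}{29}} = - \frac{29}{1474124}$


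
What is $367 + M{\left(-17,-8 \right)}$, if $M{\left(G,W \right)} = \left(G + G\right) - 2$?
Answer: $331$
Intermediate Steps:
$M{\left(G,W \right)} = -2 + 2 G$ ($M{\left(G,W \right)} = 2 G - 2 = -2 + 2 G$)
$367 + M{\left(-17,-8 \right)} = 367 + \left(-2 + 2 \left(-17\right)\right) = 367 - 36 = 331$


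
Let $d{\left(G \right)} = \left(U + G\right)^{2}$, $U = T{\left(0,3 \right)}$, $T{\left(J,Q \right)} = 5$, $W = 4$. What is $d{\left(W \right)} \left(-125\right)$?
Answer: $-10125$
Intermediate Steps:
$U = 5$
$d{\left(G \right)} = \left(5 + G\right)^{2}$
$d{\left(W \right)} \left(-125\right) = \left(5 + 4\right)^{2} \left(-125\right) = 9^{2} \left(-125\right) = 81 \left(-125\right) = -10125$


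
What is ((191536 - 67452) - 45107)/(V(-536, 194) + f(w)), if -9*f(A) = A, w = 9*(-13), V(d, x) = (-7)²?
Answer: 78977/62 ≈ 1273.8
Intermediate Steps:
V(d, x) = 49
w = -117
f(A) = -A/9
((191536 - 67452) - 45107)/(V(-536, 194) + f(w)) = ((191536 - 67452) - 45107)/(49 - ⅑*(-117)) = (124084 - 45107)/(49 + 13) = 78977/62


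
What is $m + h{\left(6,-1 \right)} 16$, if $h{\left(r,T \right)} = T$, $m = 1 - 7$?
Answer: $-22$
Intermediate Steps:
$m = -6$ ($m = 1 - 7 = -6$)
$m + h{\left(6,-1 \right)} 16 = -6 - 16 = -22$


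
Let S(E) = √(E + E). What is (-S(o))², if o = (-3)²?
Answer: 18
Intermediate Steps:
o = 9
S(E) = √2*√E (S(E) = √(2*E) = √2*√E)
(-S(o))² = (-√2*√9)² = (-√2*3)² = (-3*√2)² = 18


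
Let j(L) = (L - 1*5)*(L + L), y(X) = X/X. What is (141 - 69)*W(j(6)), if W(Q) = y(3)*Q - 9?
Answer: 216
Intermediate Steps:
y(X) = 1
j(L) = 2*L*(-5 + L) (j(L) = (L - 5)*(2*L) = (-5 + L)*(2*L) = 2*L*(-5 + L))
W(Q) = -9 + Q (W(Q) = 1*Q - 9 = Q - 9 = -9 + Q)
(141 - 69)*W(j(6)) = (141 - 69)*(-9 + 2*6*(-5 + 6)) = 72*(-9 + 2*6*1) = 72*(-9 + 12) = 72*3 = 216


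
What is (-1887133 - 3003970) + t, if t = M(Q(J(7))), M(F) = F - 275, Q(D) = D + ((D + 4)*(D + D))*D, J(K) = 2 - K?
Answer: -4891433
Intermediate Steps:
Q(D) = D + 2*D²*(4 + D) (Q(D) = D + ((4 + D)*(2*D))*D = D + (2*D*(4 + D))*D = D + 2*D²*(4 + D))
M(F) = -275 + F
t = -330 (t = -275 + (2 - 1*7)*(1 + 2*(2 - 1*7)² + 8*(2 - 1*7)) = -275 + (2 - 7)*(1 + 2*(2 - 7)² + 8*(2 - 7)) = -275 - 5*(1 + 2*(-5)² + 8*(-5)) = -275 - 5*(1 + 2*25 - 40) = -275 - 5*(1 + 50 - 40) = -275 - 5*11 = -275 - 55 = -330)
(-1887133 - 3003970) + t = (-1887133 - 3003970) - 330 = -4891103 - 330 = -4891433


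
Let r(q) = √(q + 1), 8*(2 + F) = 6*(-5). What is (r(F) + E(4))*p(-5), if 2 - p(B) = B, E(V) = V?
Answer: 28 + 7*I*√19/2 ≈ 28.0 + 15.256*I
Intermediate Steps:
F = -23/4 (F = -2 + (6*(-5))/8 = -2 + (⅛)*(-30) = -2 - 15/4 = -23/4 ≈ -5.7500)
p(B) = 2 - B
r(q) = √(1 + q)
(r(F) + E(4))*p(-5) = (√(1 - 23/4) + 4)*(2 - 1*(-5)) = (√(-19/4) + 4)*(2 + 5) = (I*√19/2 + 4)*7 = (4 + I*√19/2)*7 = 28 + 7*I*√19/2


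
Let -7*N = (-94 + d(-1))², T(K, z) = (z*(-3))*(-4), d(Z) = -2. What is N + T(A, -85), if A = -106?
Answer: -16356/7 ≈ -2336.6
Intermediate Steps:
T(K, z) = 12*z (T(K, z) = -3*z*(-4) = 12*z)
N = -9216/7 (N = -(-94 - 2)²/7 = -⅐*(-96)² = -⅐*9216 = -9216/7 ≈ -1316.6)
N + T(A, -85) = -9216/7 + 12*(-85) = -9216/7 - 1020 = -16356/7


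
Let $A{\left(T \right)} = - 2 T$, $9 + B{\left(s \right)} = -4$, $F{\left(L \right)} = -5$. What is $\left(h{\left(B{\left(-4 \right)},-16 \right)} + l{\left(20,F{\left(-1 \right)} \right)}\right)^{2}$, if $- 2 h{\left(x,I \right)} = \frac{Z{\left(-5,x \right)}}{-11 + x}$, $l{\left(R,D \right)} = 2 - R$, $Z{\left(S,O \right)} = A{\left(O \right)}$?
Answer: $\frac{175561}{576} \approx 304.79$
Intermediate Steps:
$B{\left(s \right)} = -13$ ($B{\left(s \right)} = -9 - 4 = -13$)
$Z{\left(S,O \right)} = - 2 O$
$h{\left(x,I \right)} = \frac{x}{-11 + x}$ ($h{\left(x,I \right)} = - \frac{- 2 x \frac{1}{-11 + x}}{2} = - \frac{\left(-2\right) x \frac{1}{-11 + x}}{2} = \frac{x}{-11 + x}$)
$\left(h{\left(B{\left(-4 \right)},-16 \right)} + l{\left(20,F{\left(-1 \right)} \right)}\right)^{2} = \left(- \frac{13}{-11 - 13} + \left(2 - 20\right)\right)^{2} = \left(- \frac{13}{-24} + \left(2 - 20\right)\right)^{2} = \left(\left(-13\right) \left(- \frac{1}{24}\right) - 18\right)^{2} = \left(\frac{13}{24} - 18\right)^{2} = \left(- \frac{419}{24}\right)^{2} = \frac{175561}{576}$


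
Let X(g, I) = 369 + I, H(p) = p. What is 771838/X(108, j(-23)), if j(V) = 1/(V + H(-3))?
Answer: 20067788/9593 ≈ 2091.9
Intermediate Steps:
j(V) = 1/(-3 + V) (j(V) = 1/(V - 3) = 1/(-3 + V))
771838/X(108, j(-23)) = 771838/(369 + 1/(-3 - 23)) = 771838/(369 + 1/(-26)) = 771838/(369 - 1/26) = 771838/(9593/26) = 771838*(26/9593) = 20067788/9593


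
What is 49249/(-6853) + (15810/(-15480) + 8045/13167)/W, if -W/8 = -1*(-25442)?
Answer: -294824171870761/41024804901696 ≈ -7.1865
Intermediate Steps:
W = -203536 (W = -(-8)*(-25442) = -8*25442 = -203536)
49249/(-6853) + (15810/(-15480) + 8045/13167)/W = 49249/(-6853) + (15810/(-15480) + 8045/13167)/(-203536) = 49249*(-1/6853) + (15810*(-1/15480) + 8045*(1/13167))*(-1/203536) = -49249/6853 + (-527/516 + 8045/13167)*(-1/203536) = -49249/6853 - 929263/2264724*(-1/203536) = -49249/6853 + 929263/460952864064 = -294824171870761/41024804901696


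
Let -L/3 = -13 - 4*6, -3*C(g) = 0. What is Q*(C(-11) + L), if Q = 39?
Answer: 4329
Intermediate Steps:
C(g) = 0 (C(g) = -1/3*0 = 0)
L = 111 (L = -3*(-13 - 4*6) = -3*(-13 - 24) = -3*(-37) = 111)
Q*(C(-11) + L) = 39*(0 + 111) = 39*111 = 4329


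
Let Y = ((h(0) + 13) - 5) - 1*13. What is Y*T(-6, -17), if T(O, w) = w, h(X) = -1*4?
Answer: 153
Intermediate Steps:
h(X) = -4
Y = -9 (Y = ((-4 + 13) - 5) - 1*13 = (9 - 5) - 13 = 4 - 13 = -9)
Y*T(-6, -17) = -9*(-17) = 153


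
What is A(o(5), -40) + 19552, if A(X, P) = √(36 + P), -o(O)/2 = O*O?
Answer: 19552 + 2*I ≈ 19552.0 + 2.0*I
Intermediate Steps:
o(O) = -2*O² (o(O) = -2*O*O = -2*O²)
A(o(5), -40) + 19552 = √(36 - 40) + 19552 = √(-4) + 19552 = 2*I + 19552 = 19552 + 2*I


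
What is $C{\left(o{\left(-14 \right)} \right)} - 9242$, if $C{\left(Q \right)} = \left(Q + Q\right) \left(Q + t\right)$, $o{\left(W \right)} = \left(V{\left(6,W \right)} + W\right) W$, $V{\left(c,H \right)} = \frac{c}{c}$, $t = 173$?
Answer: $119978$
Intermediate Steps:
$V{\left(c,H \right)} = 1$
$o{\left(W \right)} = W \left(1 + W\right)$ ($o{\left(W \right)} = \left(1 + W\right) W = W \left(1 + W\right)$)
$C{\left(Q \right)} = 2 Q \left(173 + Q\right)$ ($C{\left(Q \right)} = \left(Q + Q\right) \left(Q + 173\right) = 2 Q \left(173 + Q\right)$)
$C{\left(o{\left(-14 \right)} \right)} - 9242 = 2 \left(- 14 \left(1 - 14\right)\right) \left(173 - 14 \left(1 - 14\right)\right) - 9242 = 2 \left(\left(-14\right) \left(-13\right)\right) \left(173 - -182\right) - 9242 = 2 \cdot 182 \left(173 + 182\right) - 9242 = 2 \cdot 182 \cdot 355 - 9242 = 129220 - 9242 = 119978$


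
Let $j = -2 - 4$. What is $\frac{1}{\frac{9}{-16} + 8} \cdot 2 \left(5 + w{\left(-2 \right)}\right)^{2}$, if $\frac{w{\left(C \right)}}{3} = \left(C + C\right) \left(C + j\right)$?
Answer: $\frac{326432}{119} \approx 2743.1$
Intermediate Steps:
$j = -6$ ($j = -2 - 4 = -6$)
$w{\left(C \right)} = 6 C \left(-6 + C\right)$ ($w{\left(C \right)} = 3 \left(C + C\right) \left(C - 6\right) = 3 \cdot 2 C \left(-6 + C\right) = 6 C \left(-6 + C\right)$)
$\frac{1}{\frac{9}{-16} + 8} \cdot 2 \left(5 + w{\left(-2 \right)}\right)^{2} = \frac{1}{\frac{9}{-16} + 8} \cdot 2 \left(5 + 6 \left(-2\right) \left(-6 - 2\right)\right)^{2} = \frac{1}{9 \left(- \frac{1}{16}\right) + 8} \cdot 2 \left(5 + 6 \left(-2\right) \left(-8\right)\right)^{2} = \frac{1}{- \frac{9}{16} + 8} \cdot 2 \left(5 + 96\right)^{2} = \frac{1}{\frac{119}{16}} \cdot 2 \cdot 101^{2} = \frac{16}{119} \cdot 2 \cdot 10201 = \frac{32}{119} \cdot 10201 = \frac{326432}{119}$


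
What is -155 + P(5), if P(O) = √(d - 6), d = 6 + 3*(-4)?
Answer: -155 + 2*I*√3 ≈ -155.0 + 3.4641*I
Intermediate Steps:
d = -6 (d = 6 - 12 = -6)
P(O) = 2*I*√3 (P(O) = √(-6 - 6) = √(-12) = 2*I*√3)
-155 + P(5) = -155 + 2*I*√3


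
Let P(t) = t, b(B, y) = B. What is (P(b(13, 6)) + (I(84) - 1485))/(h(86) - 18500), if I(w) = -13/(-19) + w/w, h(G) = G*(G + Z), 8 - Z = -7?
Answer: 13968/93233 ≈ 0.14982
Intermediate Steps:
Z = 15 (Z = 8 - 1*(-7) = 8 + 7 = 15)
h(G) = G*(15 + G) (h(G) = G*(G + 15) = G*(15 + G))
I(w) = 32/19 (I(w) = -13*(-1/19) + 1 = 13/19 + 1 = 32/19)
(P(b(13, 6)) + (I(84) - 1485))/(h(86) - 18500) = (13 + (32/19 - 1485))/(86*(15 + 86) - 18500) = (13 - 28183/19)/(86*101 - 18500) = -27936/(19*(8686 - 18500)) = -27936/19/(-9814) = -27936/19*(-1/9814) = 13968/93233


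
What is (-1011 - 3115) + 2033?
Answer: -2093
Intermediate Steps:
(-1011 - 3115) + 2033 = -4126 + 2033 = -2093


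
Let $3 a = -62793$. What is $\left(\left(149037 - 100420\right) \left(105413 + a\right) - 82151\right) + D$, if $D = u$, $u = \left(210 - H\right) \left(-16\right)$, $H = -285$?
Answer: $4107171323$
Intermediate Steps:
$a = -20931$ ($a = \frac{1}{3} \left(-62793\right) = -20931$)
$u = -7920$ ($u = \left(210 - -285\right) \left(-16\right) = \left(210 + 285\right) \left(-16\right) = 495 \left(-16\right) = -7920$)
$D = -7920$
$\left(\left(149037 - 100420\right) \left(105413 + a\right) - 82151\right) + D = \left(\left(149037 - 100420\right) \left(105413 - 20931\right) - 82151\right) - 7920 = \left(48617 \cdot 84482 - 82151\right) - 7920 = \left(4107261394 - 82151\right) - 7920 = 4107179243 - 7920 = 4107171323$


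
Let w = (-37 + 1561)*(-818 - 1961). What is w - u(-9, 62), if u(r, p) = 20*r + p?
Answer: -4235078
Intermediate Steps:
u(r, p) = p + 20*r
w = -4235196 (w = 1524*(-2779) = -4235196)
w - u(-9, 62) = -4235196 - (62 + 20*(-9)) = -4235196 - (62 - 180) = -4235196 - 1*(-118) = -4235196 + 118 = -4235078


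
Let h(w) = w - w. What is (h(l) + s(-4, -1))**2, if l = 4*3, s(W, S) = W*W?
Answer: 256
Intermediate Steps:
s(W, S) = W**2
l = 12
h(w) = 0
(h(l) + s(-4, -1))**2 = (0 + (-4)**2)**2 = (0 + 16)**2 = 16**2 = 256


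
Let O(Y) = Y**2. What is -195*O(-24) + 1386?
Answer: -110934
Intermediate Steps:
-195*O(-24) + 1386 = -195*(-24)**2 + 1386 = -195*576 + 1386 = -112320 + 1386 = -110934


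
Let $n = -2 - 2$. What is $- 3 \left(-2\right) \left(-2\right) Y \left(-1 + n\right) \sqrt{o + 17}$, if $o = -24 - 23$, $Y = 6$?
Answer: $360 i \sqrt{30} \approx 1971.8 i$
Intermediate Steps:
$n = -4$ ($n = -2 - 2 = -4$)
$o = -47$
$- 3 \left(-2\right) \left(-2\right) Y \left(-1 + n\right) \sqrt{o + 17} = - 3 \left(-2\right) \left(-2\right) 6 \left(-1 - 4\right) \sqrt{-47 + 17} = - 3 \cdot 4 \cdot 6 \left(-5\right) \sqrt{-30} = - 3 \cdot 4 \left(-30\right) i \sqrt{30} = \left(-3\right) \left(-120\right) i \sqrt{30} = 360 i \sqrt{30}$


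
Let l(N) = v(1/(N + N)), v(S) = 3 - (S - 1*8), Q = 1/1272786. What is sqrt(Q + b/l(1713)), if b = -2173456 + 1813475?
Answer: I*sqrt(75291549772340012467216710)/47964940410 ≈ 180.9*I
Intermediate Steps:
Q = 1/1272786 ≈ 7.8568e-7
b = -359981
v(S) = 11 - S (v(S) = 3 - (S - 8) = 3 - (-8 + S) = 3 + (8 - S) = 11 - S)
l(N) = 11 - 1/(2*N) (l(N) = 11 - 1/(N + N) = 11 - 1/(2*N))
sqrt(Q + b/l(1713)) = sqrt(1/1272786 - 359981/(11 - 1/2/1713)) = sqrt(1/1272786 - 359981/(11 - 1/2*1/1713)) = sqrt(1/1272786 - 359981/(11 - 1/3426)) = sqrt(1/1272786 - 359981/37685/3426) = sqrt(1/1272786 - 359981*3426/37685) = sqrt(1/1272786 - 1233294906/37685) = sqrt(-1569720490190431/47964940410) = I*sqrt(75291549772340012467216710)/47964940410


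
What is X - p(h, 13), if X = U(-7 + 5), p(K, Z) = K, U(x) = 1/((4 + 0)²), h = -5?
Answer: 81/16 ≈ 5.0625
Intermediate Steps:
U(x) = 1/16 (U(x) = 1/(4²) = 1/16)
X = 1/16 ≈ 0.062500
X - p(h, 13) = 1/16 - 1*(-5) = 1/16 + 5 = 81/16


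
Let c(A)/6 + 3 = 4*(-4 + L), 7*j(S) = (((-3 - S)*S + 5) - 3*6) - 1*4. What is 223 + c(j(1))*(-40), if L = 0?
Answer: 4783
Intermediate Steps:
j(S) = -17/7 + S*(-3 - S)/7 (j(S) = ((((-3 - S)*S + 5) - 3*6) - 1*4)/7 = (((S*(-3 - S) + 5) - 18) - 4)/7 = (((5 + S*(-3 - S)) - 18) - 4)/7 = ((-13 + S*(-3 - S)) - 4)/7 = (-17 + S*(-3 - S))/7 = -17/7 + S*(-3 - S)/7)
c(A) = -114 (c(A) = -18 + 6*(4*(-4 + 0)) = -18 + 6*(4*(-4)) = -18 + 6*(-16) = -18 - 96 = -114)
223 + c(j(1))*(-40) = 223 - 114*(-40) = 223 + 4560 = 4783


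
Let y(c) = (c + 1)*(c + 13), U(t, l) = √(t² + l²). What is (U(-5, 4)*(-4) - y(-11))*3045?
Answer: 60900 - 12180*√41 ≈ -17090.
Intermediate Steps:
U(t, l) = √(l² + t²)
y(c) = (1 + c)*(13 + c)
(U(-5, 4)*(-4) - y(-11))*3045 = (√(4² + (-5)²)*(-4) - (13 + (-11)² + 14*(-11)))*3045 = (√(16 + 25)*(-4) - (13 + 121 - 154))*3045 = (√41*(-4) - 1*(-20))*3045 = (-4*√41 + 20)*3045 = (20 - 4*√41)*3045 = 60900 - 12180*√41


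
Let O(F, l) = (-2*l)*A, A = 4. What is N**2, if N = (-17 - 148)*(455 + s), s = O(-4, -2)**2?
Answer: 13762809225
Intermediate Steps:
O(F, l) = -8*l (O(F, l) = -2*l*4 = -8*l)
s = 256 (s = (-8*(-2))**2 = 16**2 = 256)
N = -117315 (N = (-17 - 148)*(455 + 256) = -165*711 = -117315)
N**2 = (-117315)**2 = 13762809225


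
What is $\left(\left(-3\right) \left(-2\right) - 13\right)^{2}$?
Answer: $49$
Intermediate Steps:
$\left(\left(-3\right) \left(-2\right) - 13\right)^{2} = \left(6 - 13\right)^{2} = \left(-7\right)^{2} = 49$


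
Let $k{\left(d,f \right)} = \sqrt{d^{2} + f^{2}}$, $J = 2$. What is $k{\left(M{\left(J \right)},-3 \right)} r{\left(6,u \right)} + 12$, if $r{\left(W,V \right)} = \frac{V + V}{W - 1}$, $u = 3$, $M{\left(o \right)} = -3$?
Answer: $12 + \frac{18 \sqrt{2}}{5} \approx 17.091$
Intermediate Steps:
$r{\left(W,V \right)} = \frac{2 V}{-1 + W}$
$k{\left(M{\left(J \right)},-3 \right)} r{\left(6,u \right)} + 12 = \sqrt{\left(-3\right)^{2} + \left(-3\right)^{2}} \cdot 2 \cdot 3 \frac{1}{-1 + 6} + 12 = \sqrt{9 + 9} \cdot 2 \cdot 3 \cdot \frac{1}{5} + 12 = \sqrt{18} \cdot 2 \cdot 3 \cdot \frac{1}{5} + 12 = 3 \sqrt{2} \cdot \frac{6}{5} + 12 = \frac{18 \sqrt{2}}{5} + 12 = 12 + \frac{18 \sqrt{2}}{5}$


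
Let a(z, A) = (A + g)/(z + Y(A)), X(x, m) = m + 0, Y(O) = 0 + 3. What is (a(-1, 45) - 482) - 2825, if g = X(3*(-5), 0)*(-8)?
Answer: -6569/2 ≈ -3284.5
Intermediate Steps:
Y(O) = 3
X(x, m) = m
g = 0 (g = 0*(-8) = 0)
a(z, A) = A/(3 + z) (a(z, A) = (A + 0)/(z + 3) = A/(3 + z))
(a(-1, 45) - 482) - 2825 = (45/(3 - 1) - 482) - 2825 = (45/2 - 482) - 2825 = -919/2 - 2825 = -6569/2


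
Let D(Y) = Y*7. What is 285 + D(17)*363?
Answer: 43482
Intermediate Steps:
D(Y) = 7*Y
285 + D(17)*363 = 285 + (7*17)*363 = 285 + 119*363 = 285 + 43197 = 43482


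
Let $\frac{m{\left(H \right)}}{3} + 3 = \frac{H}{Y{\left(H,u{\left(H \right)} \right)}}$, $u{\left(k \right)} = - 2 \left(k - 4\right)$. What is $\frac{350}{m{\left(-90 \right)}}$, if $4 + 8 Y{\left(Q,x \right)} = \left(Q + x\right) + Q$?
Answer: $- \frac{350}{549} \approx -0.63752$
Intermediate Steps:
$u{\left(k \right)} = 8 - 2 k$ ($u{\left(k \right)} = - 2 \left(-4 + k\right) = 8 - 2 k$)
$Y{\left(Q,x \right)} = - \frac{1}{2} + \frac{Q}{4} + \frac{x}{8}$ ($Y{\left(Q,x \right)} = - \frac{1}{2} + \frac{\left(Q + x\right) + Q}{8} = - \frac{1}{2} + \frac{x + 2 Q}{8} = - \frac{1}{2} + \left(\frac{Q}{4} + \frac{x}{8}\right) = - \frac{1}{2} + \frac{Q}{4} + \frac{x}{8}$)
$m{\left(H \right)} = -9 + 6 H$ ($m{\left(H \right)} = -9 + 3 \frac{H}{- \frac{1}{2} + \frac{H}{4} + \frac{8 - 2 H}{8}} = -9 + 3 \frac{H}{- \frac{1}{2} + \frac{H}{4} - \left(-1 + \frac{H}{4}\right)} = -9 + 3 H \frac{1}{\frac{1}{2}} = -9 + 3 H 2 = -9 + 3 \cdot 2 H = -9 + 6 H$)
$\frac{350}{m{\left(-90 \right)}} = \frac{350}{-9 + 6 \left(-90\right)} = \frac{350}{-9 - 540} = \frac{350}{-549} = 350 \left(- \frac{1}{549}\right) = - \frac{350}{549}$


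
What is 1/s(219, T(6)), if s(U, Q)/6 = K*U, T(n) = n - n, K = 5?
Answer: 1/6570 ≈ 0.00015221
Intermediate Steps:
T(n) = 0
s(U, Q) = 30*U (s(U, Q) = 6*(5*U) = 30*U)
1/s(219, T(6)) = 1/(30*219) = 1/6570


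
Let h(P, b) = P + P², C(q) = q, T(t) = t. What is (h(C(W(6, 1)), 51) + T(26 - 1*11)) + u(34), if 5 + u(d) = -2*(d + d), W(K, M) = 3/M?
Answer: -114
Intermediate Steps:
u(d) = -5 - 4*d (u(d) = -5 - 2*(d + d) = -5 - 4*d)
(h(C(W(6, 1)), 51) + T(26 - 1*11)) + u(34) = ((3/1)*(1 + 3/1) + (26 - 1*11)) + (-5 - 4*34) = ((3*1)*(1 + 3*1) + (26 - 11)) + (-5 - 136) = (3*(1 + 3) + 15) - 141 = (3*4 + 15) - 141 = (12 + 15) - 141 = 27 - 141 = -114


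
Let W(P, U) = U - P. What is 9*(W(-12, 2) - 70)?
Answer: -504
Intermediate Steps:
9*(W(-12, 2) - 70) = 9*((2 - 1*(-12)) - 70) = 9*((2 + 12) - 70) = 9*(14 - 70) = 9*(-56) = -504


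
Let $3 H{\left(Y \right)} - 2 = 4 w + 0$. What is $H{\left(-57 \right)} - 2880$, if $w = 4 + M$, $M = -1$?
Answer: $- \frac{8626}{3} \approx -2875.3$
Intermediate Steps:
$w = 3$ ($w = 4 - 1 = 3$)
$H{\left(Y \right)} = \frac{14}{3}$ ($H{\left(Y \right)} = \frac{2}{3} + \frac{4 \cdot 3 + 0}{3} = \frac{2}{3} + \frac{12 + 0}{3} = \frac{2}{3} + \frac{1}{3} \cdot 12 = \frac{2}{3} + 4 = \frac{14}{3}$)
$H{\left(-57 \right)} - 2880 = \frac{14}{3} - 2880 = - \frac{8626}{3}$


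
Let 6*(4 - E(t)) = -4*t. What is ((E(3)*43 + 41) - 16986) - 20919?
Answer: -37606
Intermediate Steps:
E(t) = 4 + 2*t/3 (E(t) = 4 - (-2)*t/3 = 4 + 2*t/3)
((E(3)*43 + 41) - 16986) - 20919 = (((4 + (⅔)*3)*43 + 41) - 16986) - 20919 = (((4 + 2)*43 + 41) - 16986) - 20919 = ((6*43 + 41) - 16986) - 20919 = ((258 + 41) - 16986) - 20919 = (299 - 16986) - 20919 = -16687 - 20919 = -37606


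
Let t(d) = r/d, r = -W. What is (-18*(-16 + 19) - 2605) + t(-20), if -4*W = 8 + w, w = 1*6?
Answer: -106367/40 ≈ -2659.2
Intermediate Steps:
w = 6
W = -7/2 (W = -(8 + 6)/4 = -¼*14 = -7/2 ≈ -3.5000)
r = 7/2 (r = -1*(-7/2) = 7/2 ≈ 3.5000)
t(d) = 7/(2*d)
(-18*(-16 + 19) - 2605) + t(-20) = (-18*(-16 + 19) - 2605) + (7/2)/(-20) = (-18*3 - 2605) + (7/2)*(-1/20) = (-54 - 2605) - 7/40 = -2659 - 7/40 = -106367/40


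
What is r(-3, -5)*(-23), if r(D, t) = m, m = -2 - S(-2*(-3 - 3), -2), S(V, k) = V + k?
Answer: 276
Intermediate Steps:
m = -12 (m = -2 - (-2*(-3 - 3) - 2) = -2 - (-2*(-6) - 2) = -2 - (12 - 2) = -2 - 1*10 = -2 - 10 = -12)
r(D, t) = -12
r(-3, -5)*(-23) = -12*(-23) = 276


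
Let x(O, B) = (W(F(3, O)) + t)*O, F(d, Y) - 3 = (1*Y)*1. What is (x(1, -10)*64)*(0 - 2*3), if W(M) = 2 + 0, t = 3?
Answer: -1920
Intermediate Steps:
F(d, Y) = 3 + Y (F(d, Y) = 3 + (1*Y)*1 = 3 + Y*1 = 3 + Y)
W(M) = 2
x(O, B) = 5*O (x(O, B) = (2 + 3)*O = 5*O)
(x(1, -10)*64)*(0 - 2*3) = ((5*1)*64)*(0 - 2*3) = (5*64)*(0 - 6) = 320*(-6) = -1920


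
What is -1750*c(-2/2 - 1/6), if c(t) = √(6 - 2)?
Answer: -3500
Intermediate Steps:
c(t) = 2 (c(t) = √4 = 2)
-1750*c(-2/2 - 1/6) = -1750*2 = -3500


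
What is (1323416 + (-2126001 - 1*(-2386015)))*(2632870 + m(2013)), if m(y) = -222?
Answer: 4168613822640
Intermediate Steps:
(1323416 + (-2126001 - 1*(-2386015)))*(2632870 + m(2013)) = (1323416 + (-2126001 - 1*(-2386015)))*(2632870 - 222) = (1323416 + (-2126001 + 2386015))*2632648 = (1323416 + 260014)*2632648 = 1583430*2632648 = 4168613822640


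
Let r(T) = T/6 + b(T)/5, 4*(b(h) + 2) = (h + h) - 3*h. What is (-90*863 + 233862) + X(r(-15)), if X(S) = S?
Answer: 3123797/20 ≈ 1.5619e+5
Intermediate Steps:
b(h) = -2 - h/4 (b(h) = -2 + ((h + h) - 3*h)/4 = -2 + (2*h - 3*h)/4 = -2 + (-h)/4 = -2 - h/4)
r(T) = -⅖ + 7*T/60 (r(T) = T/6 + (-2 - T/4)/5 = T*(⅙) + (-2 - T/4)*(⅕) = T/6 + (-⅖ - T/20) = -⅖ + 7*T/60)
(-90*863 + 233862) + X(r(-15)) = (-90*863 + 233862) + (-⅖ + (7/60)*(-15)) = (-77670 + 233862) + (-⅖ - 7/4) = 156192 - 43/20 = 3123797/20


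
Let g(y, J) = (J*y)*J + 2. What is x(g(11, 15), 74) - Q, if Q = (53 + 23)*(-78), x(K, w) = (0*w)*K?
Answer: 5928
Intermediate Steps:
g(y, J) = 2 + y*J**2 (g(y, J) = y*J**2 + 2 = 2 + y*J**2)
x(K, w) = 0 (x(K, w) = 0*K = 0)
Q = -5928 (Q = 76*(-78) = -5928)
x(g(11, 15), 74) - Q = 0 - 1*(-5928) = 0 + 5928 = 5928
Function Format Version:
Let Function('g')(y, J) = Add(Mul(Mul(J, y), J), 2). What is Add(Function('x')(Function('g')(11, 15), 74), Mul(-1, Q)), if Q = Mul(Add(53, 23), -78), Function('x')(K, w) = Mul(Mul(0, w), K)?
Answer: 5928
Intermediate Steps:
Function('g')(y, J) = Add(2, Mul(y, Pow(J, 2))) (Function('g')(y, J) = Add(Mul(y, Pow(J, 2)), 2) = Add(2, Mul(y, Pow(J, 2))))
Function('x')(K, w) = 0 (Function('x')(K, w) = Mul(0, K) = 0)
Q = -5928 (Q = Mul(76, -78) = -5928)
Add(Function('x')(Function('g')(11, 15), 74), Mul(-1, Q)) = Add(0, Mul(-1, -5928)) = Add(0, 5928) = 5928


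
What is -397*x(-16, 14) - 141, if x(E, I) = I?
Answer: -5699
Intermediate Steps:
-397*x(-16, 14) - 141 = -397*14 - 141 = -5558 - 141 = -5699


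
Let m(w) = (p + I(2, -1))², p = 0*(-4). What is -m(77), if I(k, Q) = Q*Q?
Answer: -1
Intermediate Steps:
I(k, Q) = Q²
p = 0
m(w) = 1 (m(w) = (0 + (-1)²)² = (0 + 1)² = 1² = 1)
-m(77) = -1*1 = -1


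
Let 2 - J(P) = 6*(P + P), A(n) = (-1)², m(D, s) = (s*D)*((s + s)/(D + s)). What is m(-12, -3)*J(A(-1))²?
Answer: 1440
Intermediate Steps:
m(D, s) = 2*D*s²/(D + s) (m(D, s) = (D*s)*((2*s)/(D + s)) = (D*s)*(2*s/(D + s)) = 2*D*s²/(D + s))
A(n) = 1
J(P) = 2 - 12*P (J(P) = 2 - 6*(P + P) = 2 - 6*2*P = 2 - 12*P)
m(-12, -3)*J(A(-1))² = (2*(-12)*(-3)²/(-12 - 3))*(2 - 12*1)² = (2*(-12)*9/(-15))*(2 - 12)² = (2*(-12)*9*(-1/15))*(-10)² = (72/5)*100 = 1440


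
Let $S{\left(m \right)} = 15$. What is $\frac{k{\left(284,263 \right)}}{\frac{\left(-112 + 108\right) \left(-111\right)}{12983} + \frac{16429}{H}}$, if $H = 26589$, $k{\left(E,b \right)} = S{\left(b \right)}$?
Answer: $\frac{5178074805}{225103223} \approx 23.003$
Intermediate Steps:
$k{\left(E,b \right)} = 15$
$\frac{k{\left(284,263 \right)}}{\frac{\left(-112 + 108\right) \left(-111\right)}{12983} + \frac{16429}{H}} = \frac{15}{\frac{\left(-112 + 108\right) \left(-111\right)}{12983} + \frac{16429}{26589}} = \frac{15}{\left(-4\right) \left(-111\right) \frac{1}{12983} + 16429 \cdot \frac{1}{26589}} = \frac{15}{444 \cdot \frac{1}{12983} + \frac{16429}{26589}} = \frac{15}{\frac{444}{12983} + \frac{16429}{26589}} = \frac{15}{\frac{225103223}{345204987}} = 15 \cdot \frac{345204987}{225103223} = \frac{5178074805}{225103223}$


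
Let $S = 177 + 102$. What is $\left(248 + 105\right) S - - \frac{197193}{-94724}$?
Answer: $\frac{9328885395}{94724} \approx 98485.0$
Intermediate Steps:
$S = 279$
$\left(248 + 105\right) S - - \frac{197193}{-94724} = \left(248 + 105\right) 279 - - \frac{197193}{-94724} = 353 \cdot 279 - \left(-197193\right) \left(- \frac{1}{94724}\right) = 98487 - \frac{197193}{94724} = \frac{9328885395}{94724}$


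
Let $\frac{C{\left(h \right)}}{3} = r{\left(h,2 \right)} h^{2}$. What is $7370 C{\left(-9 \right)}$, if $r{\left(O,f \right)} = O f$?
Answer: $-32236380$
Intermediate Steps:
$C{\left(h \right)} = 6 h^{3}$ ($C{\left(h \right)} = 3 h 2 h^{2} = 3 \cdot 2 h h^{2} = 3 \cdot 2 h^{3} = 6 h^{3}$)
$7370 C{\left(-9 \right)} = 7370 \cdot 6 \left(-9\right)^{3} = 7370 \cdot 6 \left(-729\right) = 7370 \left(-4374\right) = -32236380$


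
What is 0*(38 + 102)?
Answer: 0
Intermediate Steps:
0*(38 + 102) = 0*140 = 0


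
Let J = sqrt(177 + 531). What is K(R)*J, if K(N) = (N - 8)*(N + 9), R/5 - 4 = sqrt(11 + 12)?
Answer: 410*sqrt(4071) + 1846*sqrt(177) ≈ 50719.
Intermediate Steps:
R = 20 + 5*sqrt(23) (R = 20 + 5*sqrt(11 + 12) = 20 + 5*sqrt(23) ≈ 43.979)
J = 2*sqrt(177) (J = sqrt(708) = 2*sqrt(177) ≈ 26.608)
K(N) = (-8 + N)*(9 + N)
K(R)*J = (-72 + (20 + 5*sqrt(23)) + (20 + 5*sqrt(23))**2)*(2*sqrt(177)) = (-52 + (20 + 5*sqrt(23))**2 + 5*sqrt(23))*(2*sqrt(177)) = 2*sqrt(177)*(-52 + (20 + 5*sqrt(23))**2 + 5*sqrt(23))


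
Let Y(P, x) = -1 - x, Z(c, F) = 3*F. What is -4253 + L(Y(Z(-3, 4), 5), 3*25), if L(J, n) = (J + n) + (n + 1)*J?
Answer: -4640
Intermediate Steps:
L(J, n) = J + n + J*(1 + n) (L(J, n) = (J + n) + (1 + n)*J = (J + n) + J*(1 + n) = J + n + J*(1 + n))
-4253 + L(Y(Z(-3, 4), 5), 3*25) = -4253 + (3*25 + 2*(-1 - 1*5) + (-1 - 1*5)*(3*25)) = -4253 + (75 + 2*(-1 - 5) + (-1 - 5)*75) = -4253 + (75 + 2*(-6) - 6*75) = -4253 + (75 - 12 - 450) = -4253 - 387 = -4640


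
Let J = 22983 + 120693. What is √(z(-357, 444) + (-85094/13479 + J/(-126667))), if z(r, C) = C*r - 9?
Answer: I*√462102761691052328991819/1707344493 ≈ 398.15*I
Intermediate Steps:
z(r, C) = -9 + C*r
J = 143676
√(z(-357, 444) + (-85094/13479 + J/(-126667))) = √((-9 + 444*(-357)) + (-85094/13479 + 143676/(-126667))) = √((-9 - 158508) + (-85094*1/13479 + 143676*(-1/126667))) = √(-158517 + (-85094/13479 - 143676/126667)) = √(-158517 - 12715210502/1707344493) = √(-270655842207383/1707344493) = I*√462102761691052328991819/1707344493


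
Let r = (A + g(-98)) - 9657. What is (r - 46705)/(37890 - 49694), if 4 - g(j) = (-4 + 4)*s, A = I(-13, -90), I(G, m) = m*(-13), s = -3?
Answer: 13797/2951 ≈ 4.6754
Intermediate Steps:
I(G, m) = -13*m
A = 1170 (A = -13*(-90) = 1170)
g(j) = 4 (g(j) = 4 - (-4 + 4)*(-3) = 4 - 0*(-3) = 4 - 1*0 = 4 + 0 = 4)
r = -8483 (r = (1170 + 4) - 9657 = 1174 - 9657 = -8483)
(r - 46705)/(37890 - 49694) = (-8483 - 46705)/(37890 - 49694) = -55188/(-11804) = -55188*(-1/11804) = 13797/2951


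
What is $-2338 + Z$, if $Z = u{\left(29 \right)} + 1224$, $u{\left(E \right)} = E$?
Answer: $-1085$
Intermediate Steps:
$Z = 1253$ ($Z = 29 + 1224 = 1253$)
$-2338 + Z = -2338 + 1253 = -1085$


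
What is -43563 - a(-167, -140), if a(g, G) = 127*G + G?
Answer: -25643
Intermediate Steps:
a(g, G) = 128*G
-43563 - a(-167, -140) = -43563 - 128*(-140) = -43563 - 1*(-17920) = -43563 + 17920 = -25643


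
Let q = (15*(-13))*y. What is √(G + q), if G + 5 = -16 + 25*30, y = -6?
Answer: 3*√211 ≈ 43.578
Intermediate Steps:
q = 1170 (q = (15*(-13))*(-6) = -195*(-6) = 1170)
G = 729 (G = -5 + (-16 + 25*30) = -5 + (-16 + 750) = -5 + 734 = 729)
√(G + q) = √(729 + 1170) = √1899 = 3*√211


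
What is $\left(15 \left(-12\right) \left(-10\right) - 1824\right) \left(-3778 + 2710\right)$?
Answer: $25632$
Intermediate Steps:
$\left(15 \left(-12\right) \left(-10\right) - 1824\right) \left(-3778 + 2710\right) = \left(\left(-180\right) \left(-10\right) - 1824\right) \left(-1068\right) = \left(1800 - 1824\right) \left(-1068\right) = \left(-24\right) \left(-1068\right) = 25632$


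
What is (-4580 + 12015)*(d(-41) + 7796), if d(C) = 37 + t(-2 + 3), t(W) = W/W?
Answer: 58245790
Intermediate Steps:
t(W) = 1
d(C) = 38 (d(C) = 37 + 1 = 38)
(-4580 + 12015)*(d(-41) + 7796) = (-4580 + 12015)*(38 + 7796) = 7435*7834 = 58245790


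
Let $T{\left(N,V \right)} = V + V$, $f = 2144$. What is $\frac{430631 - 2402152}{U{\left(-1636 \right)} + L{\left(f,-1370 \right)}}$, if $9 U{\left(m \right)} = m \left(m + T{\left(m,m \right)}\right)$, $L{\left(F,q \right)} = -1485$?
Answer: $- \frac{5914563}{2672041} \approx -2.2135$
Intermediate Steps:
$T{\left(N,V \right)} = 2 V$
$U{\left(m \right)} = \frac{m^{2}}{3}$ ($U{\left(m \right)} = \frac{m \left(m + 2 m\right)}{9} = \frac{m 3 m}{9} = \frac{3 m^{2}}{9} = \frac{m^{2}}{3}$)
$\frac{430631 - 2402152}{U{\left(-1636 \right)} + L{\left(f,-1370 \right)}} = \frac{430631 - 2402152}{\frac{\left(-1636\right)^{2}}{3} - 1485} = - \frac{1971521}{\frac{1}{3} \cdot 2676496 - 1485} = - \frac{1971521}{\frac{2676496}{3} - 1485} = - \frac{1971521}{\frac{2672041}{3}} = \left(-1971521\right) \frac{3}{2672041} = - \frac{5914563}{2672041}$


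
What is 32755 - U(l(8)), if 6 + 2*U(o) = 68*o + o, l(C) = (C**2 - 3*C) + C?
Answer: 31102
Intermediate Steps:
l(C) = C**2 - 2*C
U(o) = -3 + 69*o/2 (U(o) = -3 + (68*o + o)/2 = -3 + (69*o)/2 = -3 + 69*o/2)
32755 - U(l(8)) = 32755 - (-3 + 69*(8*(-2 + 8))/2) = 32755 - (-3 + 69*(8*6)/2) = 32755 - (-3 + (69/2)*48) = 32755 - (-3 + 1656) = 32755 - 1*1653 = 32755 - 1653 = 31102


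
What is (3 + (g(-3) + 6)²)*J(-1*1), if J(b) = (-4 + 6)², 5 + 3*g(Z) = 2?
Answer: 112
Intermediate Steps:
g(Z) = -1 (g(Z) = -5/3 + (⅓)*2 = -5/3 + ⅔ = -1)
J(b) = 4 (J(b) = 2² = 4)
(3 + (g(-3) + 6)²)*J(-1*1) = (3 + (-1 + 6)²)*4 = (3 + 5²)*4 = (3 + 25)*4 = 28*4 = 112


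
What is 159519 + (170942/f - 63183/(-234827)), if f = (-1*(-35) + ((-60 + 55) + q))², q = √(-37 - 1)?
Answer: (-16165085830193*I + 1123782941880*√38)/(234827*(-431*I + 30*√38)) ≈ 1.5969e+5 - 71.86*I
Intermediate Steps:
q = I*√38 (q = √(-38) = I*√38 ≈ 6.1644*I)
f = (30 + I*√38)² (f = (-1*(-35) + ((-60 + 55) + I*√38))² = (35 + (-5 + I*√38))² = (30 + I*√38)² ≈ 862.0 + 369.86*I)
159519 + (170942/f - 63183/(-234827)) = 159519 + (170942/((30 + I*√38)²) - 63183/(-234827)) = 159519 + (170942/(30 + I*√38)² - 63183*(-1/234827)) = 159519 + (170942/(30 + I*√38)² + 63183/234827) = 159519 + (63183/234827 + 170942/(30 + I*√38)²) = 37459431396/234827 + 170942/(30 + I*√38)²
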